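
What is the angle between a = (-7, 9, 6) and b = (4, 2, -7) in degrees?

a·b = (-7)·4 + 9·2 + 6·(-7) = -28 + 18 - 42 = -52
|a| = √((-7)² + 9² + 6²) = √166 ≈ 12.88
|b| = √(4² + 2² + (-7)²) = √69 ≈ 8.307
cos θ = (a·b)/(|a||b|) = -52/(12.88·8.307) ≈ -0.4859
θ = arccos(-0.4859) ≈ 119.1°

119.1°


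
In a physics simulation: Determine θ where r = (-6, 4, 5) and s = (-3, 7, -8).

r·s = (-6)·(-3) + 4·7 + 5·(-8) = 18 + 28 - 40 = 6
|r| = √((-6)² + 4² + 5²) = √77 ≈ 8.775
|s| = √((-3)² + 7² + (-8)²) = √122 ≈ 11.05
cos θ = (r·s)/(|r||s|) = 6/(8.775·11.05) ≈ 0.06191
θ = arccos(0.06191) ≈ 86.45°

86.45°


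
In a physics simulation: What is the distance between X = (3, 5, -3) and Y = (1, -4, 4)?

d = √[(x₂-x₁)² + (y₂-y₁)² + (z₂-z₁)²]
  = √[(-2)² + (-9)² + 7²]
  = √[4 + 81 + 49]
  = √134
  ≈ 11.58

11.58


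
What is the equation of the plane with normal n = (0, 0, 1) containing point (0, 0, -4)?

The plane through P with normal n = (a, b, c) satisfies n·(r - P) = 0,
i.e. ax + by + cz = a·x₀ + b·y₀ + c·z₀.
d = 0·0 + 0·0 + 1·(-4)
  = 0 + 0 - 4
  = -4
Equation: z = -4

z = -4


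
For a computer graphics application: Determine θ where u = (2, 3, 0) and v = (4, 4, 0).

u·v = 2·4 + 3·4 + 0·0 = 8 + 12 + 0 = 20
|u| = √(2² + 3² + 0²) = √13 ≈ 3.606
|v| = √(4² + 4² + 0²) = √32 ≈ 5.657
cos θ = (u·v)/(|u||v|) = 20/(3.606·5.657) ≈ 0.9806
θ = arccos(0.9806) ≈ 11.31°

11.31°


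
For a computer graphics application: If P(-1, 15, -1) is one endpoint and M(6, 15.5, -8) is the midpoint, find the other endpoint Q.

Q = 2M - P
  = (2·6 - (-1), 2·15.5 - 15, 2·(-8) - (-1))
  = (12 + 1, 31 - 15, -16 + 1)
  = (13, 16, -15)

(13, 16, -15)


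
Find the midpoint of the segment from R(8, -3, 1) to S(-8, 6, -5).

M = ((x₁+x₂)/2, (y₁+y₂)/2, (z₁+z₂)/2)
  = ((8 - 8)/2, (-3 + 6)/2, (1 - 5)/2)
  = (0/2, 3/2, -4/2)
  = (0, 1.5, -2)

(0, 1.5, -2)


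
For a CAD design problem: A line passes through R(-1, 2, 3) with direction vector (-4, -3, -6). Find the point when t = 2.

P(t) = R + t·d
  = (-1 + (-4)·2, 2 + (-3)·2, 3 + (-6)·2)
  = (-1 - 8, 2 - 6, 3 - 12)
  = (-9, -4, -9)

(-9, -4, -9)


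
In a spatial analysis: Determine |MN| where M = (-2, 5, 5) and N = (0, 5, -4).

d = √[(x₂-x₁)² + (y₂-y₁)² + (z₂-z₁)²]
  = √[2² + 0² + (-9)²]
  = √[4 + 0 + 81]
  = √85
  ≈ 9.22

9.22


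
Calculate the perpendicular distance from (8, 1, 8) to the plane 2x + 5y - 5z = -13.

distance = |a·x₀ + b·y₀ + c·z₀ - d| / √(a² + b² + c²)
  = |2·8 + 5·1 + (-5)·8 - (-13)| / √(2² + 5² + (-5)²)
  = |16 + 5 - 40 + 13| / √(4 + 25 + 25)
  = |-6| / √54
  = 6 / 7.348
  ≈ 0.8165

0.8165


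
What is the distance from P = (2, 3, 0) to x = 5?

distance = |a·x₀ + b·y₀ + c·z₀ - d| / √(a² + b² + c²)
  = |1·2 + 0·3 + 0·0 - 5| / √(1² + 0² + 0²)
  = |2 + 0 + 0 - 5| / √(1 + 0 + 0)
  = |-3| / √1
  = 3 / 1
  ≈ 3

3


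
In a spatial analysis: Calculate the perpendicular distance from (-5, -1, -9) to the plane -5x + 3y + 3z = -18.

distance = |a·x₀ + b·y₀ + c·z₀ - d| / √(a² + b² + c²)
  = |(-5)·(-5) + 3·(-1) + 3·(-9) - (-18)| / √((-5)² + 3² + 3²)
  = |25 - 3 - 27 + 18| / √(25 + 9 + 9)
  = |13| / √43
  = 13 / 6.557
  ≈ 1.982

1.982


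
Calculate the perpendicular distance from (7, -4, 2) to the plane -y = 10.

distance = |a·x₀ + b·y₀ + c·z₀ - d| / √(a² + b² + c²)
  = |0·7 + (-1)·(-4) + 0·2 - 10| / √(0² + (-1)² + 0²)
  = |0 + 4 + 0 - 10| / √(0 + 1 + 0)
  = |-6| / √1
  = 6 / 1
  ≈ 6

6


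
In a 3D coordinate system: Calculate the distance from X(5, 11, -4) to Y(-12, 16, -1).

d = √[(x₂-x₁)² + (y₂-y₁)² + (z₂-z₁)²]
  = √[(-17)² + 5² + 3²]
  = √[289 + 25 + 9]
  = √323
  ≈ 17.97

17.97


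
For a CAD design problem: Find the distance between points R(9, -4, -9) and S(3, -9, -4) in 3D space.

d = √[(x₂-x₁)² + (y₂-y₁)² + (z₂-z₁)²]
  = √[(-6)² + (-5)² + 5²]
  = √[36 + 25 + 25]
  = √86
  ≈ 9.274

9.274


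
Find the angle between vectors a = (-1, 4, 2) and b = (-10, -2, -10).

a·b = (-1)·(-10) + 4·(-2) + 2·(-10) = 10 - 8 - 20 = -18
|a| = √((-1)² + 4² + 2²) = √21 ≈ 4.583
|b| = √((-10)² + (-2)² + (-10)²) = √204 ≈ 14.28
cos θ = (a·b)/(|a||b|) = -18/(4.583·14.28) ≈ -0.275
θ = arccos(-0.275) ≈ 106°

106°


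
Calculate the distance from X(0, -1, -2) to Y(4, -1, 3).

d = √[(x₂-x₁)² + (y₂-y₁)² + (z₂-z₁)²]
  = √[4² + 0² + 5²]
  = √[16 + 0 + 25]
  = √41
  ≈ 6.403

6.403


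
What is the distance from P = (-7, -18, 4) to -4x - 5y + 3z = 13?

distance = |a·x₀ + b·y₀ + c·z₀ - d| / √(a² + b² + c²)
  = |(-4)·(-7) + (-5)·(-18) + 3·4 - 13| / √((-4)² + (-5)² + 3²)
  = |28 + 90 + 12 - 13| / √(16 + 25 + 9)
  = |117| / √50
  = 117 / 7.071
  ≈ 16.55

16.55


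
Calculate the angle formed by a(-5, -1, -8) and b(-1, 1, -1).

a·b = (-5)·(-1) + (-1)·1 + (-8)·(-1) = 5 - 1 + 8 = 12
|a| = √((-5)² + (-1)² + (-8)²) = √90 ≈ 9.487
|b| = √((-1)² + 1² + (-1)²) = √3 ≈ 1.732
cos θ = (a·b)/(|a||b|) = 12/(9.487·1.732) ≈ 0.7303
θ = arccos(0.7303) ≈ 43.09°

43.09°


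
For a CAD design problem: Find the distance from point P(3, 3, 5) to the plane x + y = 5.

distance = |a·x₀ + b·y₀ + c·z₀ - d| / √(a² + b² + c²)
  = |1·3 + 1·3 + 0·5 - 5| / √(1² + 1² + 0²)
  = |3 + 3 + 0 - 5| / √(1 + 1 + 0)
  = |1| / √2
  = 1 / 1.414
  ≈ 0.7071

0.7071


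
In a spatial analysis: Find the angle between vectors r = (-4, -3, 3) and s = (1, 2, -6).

r·s = (-4)·1 + (-3)·2 + 3·(-6) = -4 - 6 - 18 = -28
|r| = √((-4)² + (-3)² + 3²) = √34 ≈ 5.831
|s| = √(1² + 2² + (-6)²) = √41 ≈ 6.403
cos θ = (r·s)/(|r||s|) = -28/(5.831·6.403) ≈ -0.7499
θ = arccos(-0.7499) ≈ 138.6°

138.6°


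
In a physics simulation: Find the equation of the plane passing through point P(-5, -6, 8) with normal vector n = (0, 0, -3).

The plane through P with normal n = (a, b, c) satisfies n·(r - P) = 0,
i.e. ax + by + cz = a·x₀ + b·y₀ + c·z₀.
d = 0·(-5) + 0·(-6) + (-3)·8
  = 0 + 0 - 24
  = -24
Equation: -3z = -24

-3z = -24


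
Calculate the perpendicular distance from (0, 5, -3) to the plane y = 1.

distance = |a·x₀ + b·y₀ + c·z₀ - d| / √(a² + b² + c²)
  = |0·0 + 1·5 + 0·(-3) - 1| / √(0² + 1² + 0²)
  = |0 + 5 + 0 - 1| / √(0 + 1 + 0)
  = |4| / √1
  = 4 / 1
  ≈ 4

4


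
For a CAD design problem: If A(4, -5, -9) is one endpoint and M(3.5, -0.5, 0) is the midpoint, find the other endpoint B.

B = 2M - A
  = (2·3.5 - 4, 2·(-0.5) - (-5), 2·0 - (-9))
  = (7 - 4, -1 + 5, 0 + 9)
  = (3, 4, 9)

(3, 4, 9)


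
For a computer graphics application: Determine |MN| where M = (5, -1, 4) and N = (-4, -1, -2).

d = √[(x₂-x₁)² + (y₂-y₁)² + (z₂-z₁)²]
  = √[(-9)² + 0² + (-6)²]
  = √[81 + 0 + 36]
  = √117
  ≈ 10.82

10.82


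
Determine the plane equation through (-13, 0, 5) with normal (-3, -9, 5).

The plane through P with normal n = (a, b, c) satisfies n·(r - P) = 0,
i.e. ax + by + cz = a·x₀ + b·y₀ + c·z₀.
d = (-3)·(-13) + (-9)·0 + 5·5
  = 39 + 0 + 25
  = 64
Equation: -3x - 9y + 5z = 64

-3x - 9y + 5z = 64


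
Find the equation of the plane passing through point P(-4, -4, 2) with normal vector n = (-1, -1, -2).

The plane through P with normal n = (a, b, c) satisfies n·(r - P) = 0,
i.e. ax + by + cz = a·x₀ + b·y₀ + c·z₀.
d = (-1)·(-4) + (-1)·(-4) + (-2)·2
  = 4 + 4 - 4
  = 4
Equation: -x - y - 2z = 4

-x - y - 2z = 4


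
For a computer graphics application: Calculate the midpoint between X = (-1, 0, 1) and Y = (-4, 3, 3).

M = ((x₁+x₂)/2, (y₁+y₂)/2, (z₁+z₂)/2)
  = ((-1 - 4)/2, (0 + 3)/2, (1 + 3)/2)
  = (-5/2, 3/2, 4/2)
  = (-2.5, 1.5, 2)

(-2.5, 1.5, 2)


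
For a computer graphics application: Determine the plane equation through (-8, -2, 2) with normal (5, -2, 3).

The plane through P with normal n = (a, b, c) satisfies n·(r - P) = 0,
i.e. ax + by + cz = a·x₀ + b·y₀ + c·z₀.
d = 5·(-8) + (-2)·(-2) + 3·2
  = -40 + 4 + 6
  = -30
Equation: 5x - 2y + 3z = -30

5x - 2y + 3z = -30


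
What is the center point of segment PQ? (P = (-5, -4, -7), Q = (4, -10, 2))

M = ((x₁+x₂)/2, (y₁+y₂)/2, (z₁+z₂)/2)
  = ((-5 + 4)/2, (-4 - 10)/2, (-7 + 2)/2)
  = (-1/2, -14/2, -5/2)
  = (-0.5, -7, -2.5)

(-0.5, -7, -2.5)


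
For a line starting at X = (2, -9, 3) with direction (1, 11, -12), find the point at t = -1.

P(t) = X + t·d
  = (2 + 1·(-1), -9 + 11·(-1), 3 + (-12)·(-1))
  = (2 - 1, -9 - 11, 3 + 12)
  = (1, -20, 15)

(1, -20, 15)


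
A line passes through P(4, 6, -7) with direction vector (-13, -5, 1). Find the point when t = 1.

P(t) = P + t·d
  = (4 + (-13)·1, 6 + (-5)·1, -7 + 1·1)
  = (4 - 13, 6 - 5, -7 + 1)
  = (-9, 1, -6)

(-9, 1, -6)


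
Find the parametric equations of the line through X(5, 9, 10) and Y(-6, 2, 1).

Direction vector d = Y - X = (-6 - 5, 2 - 9, 1 - 10) = (-11, -7, -9)
Parametric form r = X + t·d:
x = 5 - 11t, y = 9 - 7t, z = 10 - 9t

x = 5 - 11t, y = 9 - 7t, z = 10 - 9t


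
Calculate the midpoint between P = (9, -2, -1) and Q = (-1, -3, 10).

M = ((x₁+x₂)/2, (y₁+y₂)/2, (z₁+z₂)/2)
  = ((9 - 1)/2, (-2 - 3)/2, (-1 + 10)/2)
  = (8/2, -5/2, 9/2)
  = (4, -2.5, 4.5)

(4, -2.5, 4.5)


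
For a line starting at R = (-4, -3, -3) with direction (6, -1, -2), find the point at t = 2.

P(t) = R + t·d
  = (-4 + 6·2, -3 + (-1)·2, -3 + (-2)·2)
  = (-4 + 12, -3 - 2, -3 - 4)
  = (8, -5, -7)

(8, -5, -7)


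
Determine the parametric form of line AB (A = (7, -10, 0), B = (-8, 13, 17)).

Direction vector d = B - A = (-8 - 7, 13 + 10, 17 + 0) = (-15, 23, 17)
Parametric form r = A + t·d:
x = 7 - 15t, y = -10 + 23t, z = 0 + 17t

x = 7 - 15t, y = -10 + 23t, z = 0 + 17t


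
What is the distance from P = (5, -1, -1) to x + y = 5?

distance = |a·x₀ + b·y₀ + c·z₀ - d| / √(a² + b² + c²)
  = |1·5 + 1·(-1) + 0·(-1) - 5| / √(1² + 1² + 0²)
  = |5 - 1 + 0 - 5| / √(1 + 1 + 0)
  = |-1| / √2
  = 1 / 1.414
  ≈ 0.7071

0.7071


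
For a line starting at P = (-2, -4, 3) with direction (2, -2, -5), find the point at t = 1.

P(t) = P + t·d
  = (-2 + 2·1, -4 + (-2)·1, 3 + (-5)·1)
  = (-2 + 2, -4 - 2, 3 - 5)
  = (0, -6, -2)

(0, -6, -2)


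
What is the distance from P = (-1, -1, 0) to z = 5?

distance = |a·x₀ + b·y₀ + c·z₀ - d| / √(a² + b² + c²)
  = |0·(-1) + 0·(-1) + 1·0 - 5| / √(0² + 0² + 1²)
  = |0 + 0 + 0 - 5| / √(0 + 0 + 1)
  = |-5| / √1
  = 5 / 1
  ≈ 5

5


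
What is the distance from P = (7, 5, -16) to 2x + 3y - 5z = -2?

distance = |a·x₀ + b·y₀ + c·z₀ - d| / √(a² + b² + c²)
  = |2·7 + 3·5 + (-5)·(-16) - (-2)| / √(2² + 3² + (-5)²)
  = |14 + 15 + 80 + 2| / √(4 + 9 + 25)
  = |111| / √38
  = 111 / 6.164
  ≈ 18.01

18.01


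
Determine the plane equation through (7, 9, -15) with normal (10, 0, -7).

The plane through P with normal n = (a, b, c) satisfies n·(r - P) = 0,
i.e. ax + by + cz = a·x₀ + b·y₀ + c·z₀.
d = 10·7 + 0·9 + (-7)·(-15)
  = 70 + 0 + 105
  = 175
Equation: 10x - 7z = 175

10x - 7z = 175


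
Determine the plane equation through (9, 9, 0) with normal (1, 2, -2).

The plane through P with normal n = (a, b, c) satisfies n·(r - P) = 0,
i.e. ax + by + cz = a·x₀ + b·y₀ + c·z₀.
d = 1·9 + 2·9 + (-2)·0
  = 9 + 18 + 0
  = 27
Equation: x + 2y - 2z = 27

x + 2y - 2z = 27


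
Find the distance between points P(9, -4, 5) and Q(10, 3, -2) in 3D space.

d = √[(x₂-x₁)² + (y₂-y₁)² + (z₂-z₁)²]
  = √[1² + 7² + (-7)²]
  = √[1 + 49 + 49]
  = √99
  ≈ 9.95

9.95


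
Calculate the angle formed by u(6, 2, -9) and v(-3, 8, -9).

u·v = 6·(-3) + 2·8 + (-9)·(-9) = -18 + 16 + 81 = 79
|u| = √(6² + 2² + (-9)²) = √121 ≈ 11
|v| = √((-3)² + 8² + (-9)²) = √154 ≈ 12.41
cos θ = (u·v)/(|u||v|) = 79/(11·12.41) ≈ 0.5787
θ = arccos(0.5787) ≈ 54.64°

54.64°


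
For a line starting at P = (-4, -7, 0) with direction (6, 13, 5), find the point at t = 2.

P(t) = P + t·d
  = (-4 + 6·2, -7 + 13·2, 0 + 5·2)
  = (-4 + 12, -7 + 26, 0 + 10)
  = (8, 19, 10)

(8, 19, 10)


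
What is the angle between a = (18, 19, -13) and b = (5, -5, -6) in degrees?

a·b = 18·5 + 19·(-5) + (-13)·(-6) = 90 - 95 + 78 = 73
|a| = √(18² + 19² + (-13)²) = √854 ≈ 29.22
|b| = √(5² + (-5)² + (-6)²) = √86 ≈ 9.274
cos θ = (a·b)/(|a||b|) = 73/(29.22·9.274) ≈ 0.2694
θ = arccos(0.2694) ≈ 74.37°

74.37°


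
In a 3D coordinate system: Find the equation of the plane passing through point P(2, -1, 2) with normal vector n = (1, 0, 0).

The plane through P with normal n = (a, b, c) satisfies n·(r - P) = 0,
i.e. ax + by + cz = a·x₀ + b·y₀ + c·z₀.
d = 1·2 + 0·(-1) + 0·2
  = 2 + 0 + 0
  = 2
Equation: x = 2

x = 2


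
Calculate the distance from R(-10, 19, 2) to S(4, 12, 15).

d = √[(x₂-x₁)² + (y₂-y₁)² + (z₂-z₁)²]
  = √[14² + (-7)² + 13²]
  = √[196 + 49 + 169]
  = √414
  ≈ 20.35

20.35


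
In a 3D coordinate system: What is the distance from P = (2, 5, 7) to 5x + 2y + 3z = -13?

distance = |a·x₀ + b·y₀ + c·z₀ - d| / √(a² + b² + c²)
  = |5·2 + 2·5 + 3·7 - (-13)| / √(5² + 2² + 3²)
  = |10 + 10 + 21 + 13| / √(25 + 4 + 9)
  = |54| / √38
  = 54 / 6.164
  ≈ 8.76

8.76


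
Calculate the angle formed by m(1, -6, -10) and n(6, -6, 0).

m·n = 1·6 + (-6)·(-6) + (-10)·0 = 6 + 36 + 0 = 42
|m| = √(1² + (-6)² + (-10)²) = √137 ≈ 11.7
|n| = √(6² + (-6)² + 0²) = √72 ≈ 8.485
cos θ = (m·n)/(|m||n|) = 42/(11.7·8.485) ≈ 0.4229
θ = arccos(0.4229) ≈ 64.98°

64.98°


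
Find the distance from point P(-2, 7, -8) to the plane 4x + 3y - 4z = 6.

distance = |a·x₀ + b·y₀ + c·z₀ - d| / √(a² + b² + c²)
  = |4·(-2) + 3·7 + (-4)·(-8) - 6| / √(4² + 3² + (-4)²)
  = |-8 + 21 + 32 - 6| / √(16 + 9 + 16)
  = |39| / √41
  = 39 / 6.403
  ≈ 6.091

6.091


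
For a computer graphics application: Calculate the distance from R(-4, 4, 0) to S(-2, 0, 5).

d = √[(x₂-x₁)² + (y₂-y₁)² + (z₂-z₁)²]
  = √[2² + (-4)² + 5²]
  = √[4 + 16 + 25]
  = √45
  ≈ 6.708

6.708


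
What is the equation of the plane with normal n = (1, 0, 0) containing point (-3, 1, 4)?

The plane through P with normal n = (a, b, c) satisfies n·(r - P) = 0,
i.e. ax + by + cz = a·x₀ + b·y₀ + c·z₀.
d = 1·(-3) + 0·1 + 0·4
  = -3 + 0 + 0
  = -3
Equation: x = -3

x = -3


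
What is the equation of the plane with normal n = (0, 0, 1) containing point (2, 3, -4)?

The plane through P with normal n = (a, b, c) satisfies n·(r - P) = 0,
i.e. ax + by + cz = a·x₀ + b·y₀ + c·z₀.
d = 0·2 + 0·3 + 1·(-4)
  = 0 + 0 - 4
  = -4
Equation: z = -4

z = -4


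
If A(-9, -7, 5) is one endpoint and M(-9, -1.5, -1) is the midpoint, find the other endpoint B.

B = 2M - A
  = (2·(-9) - (-9), 2·(-1.5) - (-7), 2·(-1) - 5)
  = (-18 + 9, -3 + 7, -2 - 5)
  = (-9, 4, -7)

(-9, 4, -7)


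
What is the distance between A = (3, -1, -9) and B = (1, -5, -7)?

d = √[(x₂-x₁)² + (y₂-y₁)² + (z₂-z₁)²]
  = √[(-2)² + (-4)² + 2²]
  = √[4 + 16 + 4]
  = √24
  ≈ 4.899

4.899


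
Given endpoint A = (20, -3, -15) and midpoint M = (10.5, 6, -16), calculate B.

B = 2M - A
  = (2·10.5 - 20, 2·6 - (-3), 2·(-16) - (-15))
  = (21 - 20, 12 + 3, -32 + 15)
  = (1, 15, -17)

(1, 15, -17)


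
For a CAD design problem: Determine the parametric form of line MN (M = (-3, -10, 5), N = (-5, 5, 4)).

Direction vector d = N - M = (-5 + 3, 5 + 10, 4 - 5) = (-2, 15, -1)
Parametric form r = M + t·d:
x = -3 - 2t, y = -10 + 15t, z = 5 - t

x = -3 - 2t, y = -10 + 15t, z = 5 - t


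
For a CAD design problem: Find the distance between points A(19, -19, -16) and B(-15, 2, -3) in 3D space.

d = √[(x₂-x₁)² + (y₂-y₁)² + (z₂-z₁)²]
  = √[(-34)² + 21² + 13²]
  = √[1156 + 441 + 169]
  = √1766
  ≈ 42.02

42.02


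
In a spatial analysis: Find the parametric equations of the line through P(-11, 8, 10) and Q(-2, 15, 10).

Direction vector d = Q - P = (-2 + 11, 15 - 8, 10 - 10) = (9, 7, 0)
Parametric form r = P + t·d:
x = -11 + 9t, y = 8 + 7t, z = 10

x = -11 + 9t, y = 8 + 7t, z = 10


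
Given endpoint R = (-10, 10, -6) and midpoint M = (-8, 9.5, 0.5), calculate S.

S = 2M - R
  = (2·(-8) - (-10), 2·9.5 - 10, 2·0.5 - (-6))
  = (-16 + 10, 19 - 10, 1 + 6)
  = (-6, 9, 7)

(-6, 9, 7)


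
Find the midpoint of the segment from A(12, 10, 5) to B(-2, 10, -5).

M = ((x₁+x₂)/2, (y₁+y₂)/2, (z₁+z₂)/2)
  = ((12 - 2)/2, (10 + 10)/2, (5 - 5)/2)
  = (10/2, 20/2, 0/2)
  = (5, 10, 0)

(5, 10, 0)


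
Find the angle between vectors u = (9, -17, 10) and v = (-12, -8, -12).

u·v = 9·(-12) + (-17)·(-8) + 10·(-12) = -108 + 136 - 120 = -92
|u| = √(9² + (-17)² + 10²) = √470 ≈ 21.68
|v| = √((-12)² + (-8)² + (-12)²) = √352 ≈ 18.76
cos θ = (u·v)/(|u||v|) = -92/(21.68·18.76) ≈ -0.2262
θ = arccos(-0.2262) ≈ 103.1°

103.1°


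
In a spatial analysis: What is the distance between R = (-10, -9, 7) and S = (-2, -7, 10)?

d = √[(x₂-x₁)² + (y₂-y₁)² + (z₂-z₁)²]
  = √[8² + 2² + 3²]
  = √[64 + 4 + 9]
  = √77
  ≈ 8.775

8.775


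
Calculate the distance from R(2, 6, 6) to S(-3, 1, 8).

d = √[(x₂-x₁)² + (y₂-y₁)² + (z₂-z₁)²]
  = √[(-5)² + (-5)² + 2²]
  = √[25 + 25 + 4]
  = √54
  ≈ 7.348

7.348


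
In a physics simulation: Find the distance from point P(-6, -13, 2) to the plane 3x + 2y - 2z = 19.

distance = |a·x₀ + b·y₀ + c·z₀ - d| / √(a² + b² + c²)
  = |3·(-6) + 2·(-13) + (-2)·2 - 19| / √(3² + 2² + (-2)²)
  = |-18 - 26 - 4 - 19| / √(9 + 4 + 4)
  = |-67| / √17
  = 67 / 4.123
  ≈ 16.25

16.25


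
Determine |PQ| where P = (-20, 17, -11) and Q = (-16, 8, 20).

d = √[(x₂-x₁)² + (y₂-y₁)² + (z₂-z₁)²]
  = √[4² + (-9)² + 31²]
  = √[16 + 81 + 961]
  = √1058
  ≈ 32.53

32.53


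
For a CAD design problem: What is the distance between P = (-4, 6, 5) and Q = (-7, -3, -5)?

d = √[(x₂-x₁)² + (y₂-y₁)² + (z₂-z₁)²]
  = √[(-3)² + (-9)² + (-10)²]
  = √[9 + 81 + 100]
  = √190
  ≈ 13.78

13.78


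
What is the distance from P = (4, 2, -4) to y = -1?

distance = |a·x₀ + b·y₀ + c·z₀ - d| / √(a² + b² + c²)
  = |0·4 + 1·2 + 0·(-4) - (-1)| / √(0² + 1² + 0²)
  = |0 + 2 + 0 + 1| / √(0 + 1 + 0)
  = |3| / √1
  = 3 / 1
  ≈ 3

3


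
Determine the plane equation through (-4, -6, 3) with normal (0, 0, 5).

The plane through P with normal n = (a, b, c) satisfies n·(r - P) = 0,
i.e. ax + by + cz = a·x₀ + b·y₀ + c·z₀.
d = 0·(-4) + 0·(-6) + 5·3
  = 0 + 0 + 15
  = 15
Equation: 5z = 15

5z = 15


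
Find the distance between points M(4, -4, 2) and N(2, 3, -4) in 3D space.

d = √[(x₂-x₁)² + (y₂-y₁)² + (z₂-z₁)²]
  = √[(-2)² + 7² + (-6)²]
  = √[4 + 49 + 36]
  = √89
  ≈ 9.434

9.434


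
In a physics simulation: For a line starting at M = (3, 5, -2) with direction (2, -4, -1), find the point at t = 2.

P(t) = M + t·d
  = (3 + 2·2, 5 + (-4)·2, -2 + (-1)·2)
  = (3 + 4, 5 - 8, -2 - 2)
  = (7, -3, -4)

(7, -3, -4)


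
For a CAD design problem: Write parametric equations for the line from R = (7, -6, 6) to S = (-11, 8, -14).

Direction vector d = S - R = (-11 - 7, 8 + 6, -14 - 6) = (-18, 14, -20)
Parametric form r = R + t·d:
x = 7 - 18t, y = -6 + 14t, z = 6 - 20t

x = 7 - 18t, y = -6 + 14t, z = 6 - 20t


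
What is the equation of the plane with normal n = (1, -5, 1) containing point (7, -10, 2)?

The plane through P with normal n = (a, b, c) satisfies n·(r - P) = 0,
i.e. ax + by + cz = a·x₀ + b·y₀ + c·z₀.
d = 1·7 + (-5)·(-10) + 1·2
  = 7 + 50 + 2
  = 59
Equation: x - 5y + z = 59

x - 5y + z = 59


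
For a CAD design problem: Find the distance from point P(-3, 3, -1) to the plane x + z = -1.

distance = |a·x₀ + b·y₀ + c·z₀ - d| / √(a² + b² + c²)
  = |1·(-3) + 0·3 + 1·(-1) - (-1)| / √(1² + 0² + 1²)
  = |-3 + 0 - 1 + 1| / √(1 + 0 + 1)
  = |-3| / √2
  = 3 / 1.414
  ≈ 2.121

2.121


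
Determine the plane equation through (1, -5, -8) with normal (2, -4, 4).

The plane through P with normal n = (a, b, c) satisfies n·(r - P) = 0,
i.e. ax + by + cz = a·x₀ + b·y₀ + c·z₀.
d = 2·1 + (-4)·(-5) + 4·(-8)
  = 2 + 20 - 32
  = -10
Equation: 2x - 4y + 4z = -10

2x - 4y + 4z = -10


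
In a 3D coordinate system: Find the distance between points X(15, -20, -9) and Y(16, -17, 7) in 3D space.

d = √[(x₂-x₁)² + (y₂-y₁)² + (z₂-z₁)²]
  = √[1² + 3² + 16²]
  = √[1 + 9 + 256]
  = √266
  ≈ 16.31

16.31


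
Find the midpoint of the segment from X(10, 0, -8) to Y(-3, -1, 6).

M = ((x₁+x₂)/2, (y₁+y₂)/2, (z₁+z₂)/2)
  = ((10 - 3)/2, (0 - 1)/2, (-8 + 6)/2)
  = (7/2, -1/2, -2/2)
  = (3.5, -0.5, -1)

(3.5, -0.5, -1)


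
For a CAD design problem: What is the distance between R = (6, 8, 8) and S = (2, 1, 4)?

d = √[(x₂-x₁)² + (y₂-y₁)² + (z₂-z₁)²]
  = √[(-4)² + (-7)² + (-4)²]
  = √[16 + 49 + 16]
  = √81
  ≈ 9

9


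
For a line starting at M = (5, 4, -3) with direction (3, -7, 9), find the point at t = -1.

P(t) = M + t·d
  = (5 + 3·(-1), 4 + (-7)·(-1), -3 + 9·(-1))
  = (5 - 3, 4 + 7, -3 - 9)
  = (2, 11, -12)

(2, 11, -12)


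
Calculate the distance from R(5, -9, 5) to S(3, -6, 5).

d = √[(x₂-x₁)² + (y₂-y₁)² + (z₂-z₁)²]
  = √[(-2)² + 3² + 0²]
  = √[4 + 9 + 0]
  = √13
  ≈ 3.606

3.606


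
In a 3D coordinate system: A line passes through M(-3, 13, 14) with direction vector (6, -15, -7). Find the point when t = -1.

P(t) = M + t·d
  = (-3 + 6·(-1), 13 + (-15)·(-1), 14 + (-7)·(-1))
  = (-3 - 6, 13 + 15, 14 + 7)
  = (-9, 28, 21)

(-9, 28, 21)


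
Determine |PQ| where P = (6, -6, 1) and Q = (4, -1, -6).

d = √[(x₂-x₁)² + (y₂-y₁)² + (z₂-z₁)²]
  = √[(-2)² + 5² + (-7)²]
  = √[4 + 25 + 49]
  = √78
  ≈ 8.832

8.832


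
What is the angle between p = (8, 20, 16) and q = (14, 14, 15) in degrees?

p·q = 8·14 + 20·14 + 16·15 = 112 + 280 + 240 = 632
|p| = √(8² + 20² + 16²) = √720 ≈ 26.83
|q| = √(14² + 14² + 15²) = √617 ≈ 24.84
cos θ = (p·q)/(|p||q|) = 632/(26.83·24.84) ≈ 0.9482
θ = arccos(0.9482) ≈ 18.52°

18.52°


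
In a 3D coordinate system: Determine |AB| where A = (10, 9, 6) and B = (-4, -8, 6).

d = √[(x₂-x₁)² + (y₂-y₁)² + (z₂-z₁)²]
  = √[(-14)² + (-17)² + 0²]
  = √[196 + 289 + 0]
  = √485
  ≈ 22.02

22.02


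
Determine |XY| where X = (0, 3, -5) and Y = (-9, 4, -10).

d = √[(x₂-x₁)² + (y₂-y₁)² + (z₂-z₁)²]
  = √[(-9)² + 1² + (-5)²]
  = √[81 + 1 + 25]
  = √107
  ≈ 10.34

10.34


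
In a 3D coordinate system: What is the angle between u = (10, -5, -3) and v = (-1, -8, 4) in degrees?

u·v = 10·(-1) + (-5)·(-8) + (-3)·4 = -10 + 40 - 12 = 18
|u| = √(10² + (-5)² + (-3)²) = √134 ≈ 11.58
|v| = √((-1)² + (-8)² + 4²) = √81 ≈ 9
cos θ = (u·v)/(|u||v|) = 18/(11.58·9) ≈ 0.1728
θ = arccos(0.1728) ≈ 80.05°

80.05°


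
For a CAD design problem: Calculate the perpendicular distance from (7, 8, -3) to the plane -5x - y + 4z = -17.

distance = |a·x₀ + b·y₀ + c·z₀ - d| / √(a² + b² + c²)
  = |(-5)·7 + (-1)·8 + 4·(-3) - (-17)| / √((-5)² + (-1)² + 4²)
  = |-35 - 8 - 12 + 17| / √(25 + 1 + 16)
  = |-38| / √42
  = 38 / 6.481
  ≈ 5.864

5.864


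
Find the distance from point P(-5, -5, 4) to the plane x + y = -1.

distance = |a·x₀ + b·y₀ + c·z₀ - d| / √(a² + b² + c²)
  = |1·(-5) + 1·(-5) + 0·4 - (-1)| / √(1² + 1² + 0²)
  = |-5 - 5 + 0 + 1| / √(1 + 1 + 0)
  = |-9| / √2
  = 9 / 1.414
  ≈ 6.364

6.364


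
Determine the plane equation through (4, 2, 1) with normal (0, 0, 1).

The plane through P with normal n = (a, b, c) satisfies n·(r - P) = 0,
i.e. ax + by + cz = a·x₀ + b·y₀ + c·z₀.
d = 0·4 + 0·2 + 1·1
  = 0 + 0 + 1
  = 1
Equation: z = 1

z = 1


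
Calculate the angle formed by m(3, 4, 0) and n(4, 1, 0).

m·n = 3·4 + 4·1 + 0·0 = 12 + 4 + 0 = 16
|m| = √(3² + 4² + 0²) = √25 ≈ 5
|n| = √(4² + 1² + 0²) = √17 ≈ 4.123
cos θ = (m·n)/(|m||n|) = 16/(5·4.123) ≈ 0.7761
θ = arccos(0.7761) ≈ 39.09°

39.09°


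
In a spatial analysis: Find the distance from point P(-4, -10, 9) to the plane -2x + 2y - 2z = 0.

distance = |a·x₀ + b·y₀ + c·z₀ - d| / √(a² + b² + c²)
  = |(-2)·(-4) + 2·(-10) + (-2)·9 - 0| / √((-2)² + 2² + (-2)²)
  = |8 - 20 - 18 + 0| / √(4 + 4 + 4)
  = |-30| / √12
  = 30 / 3.464
  ≈ 8.66

8.66


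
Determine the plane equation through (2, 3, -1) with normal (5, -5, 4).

The plane through P with normal n = (a, b, c) satisfies n·(r - P) = 0,
i.e. ax + by + cz = a·x₀ + b·y₀ + c·z₀.
d = 5·2 + (-5)·3 + 4·(-1)
  = 10 - 15 - 4
  = -9
Equation: 5x - 5y + 4z = -9

5x - 5y + 4z = -9


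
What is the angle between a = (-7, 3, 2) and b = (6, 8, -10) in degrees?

a·b = (-7)·6 + 3·8 + 2·(-10) = -42 + 24 - 20 = -38
|a| = √((-7)² + 3² + 2²) = √62 ≈ 7.874
|b| = √(6² + 8² + (-10)²) = √200 ≈ 14.14
cos θ = (a·b)/(|a||b|) = -38/(7.874·14.14) ≈ -0.3413
θ = arccos(-0.3413) ≈ 110°

110°


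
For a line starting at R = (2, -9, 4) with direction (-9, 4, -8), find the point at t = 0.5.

P(t) = R + t·d
  = (2 + (-9)·0.5, -9 + 4·0.5, 4 + (-8)·0.5)
  = (2 - 4.5, -9 + 2, 4 - 4)
  = (-2.5, -7, 0)

(-2.5, -7, 0)


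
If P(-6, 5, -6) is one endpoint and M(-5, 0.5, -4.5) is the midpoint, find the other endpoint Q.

Q = 2M - P
  = (2·(-5) - (-6), 2·0.5 - 5, 2·(-4.5) - (-6))
  = (-10 + 6, 1 - 5, -9 + 6)
  = (-4, -4, -3)

(-4, -4, -3)


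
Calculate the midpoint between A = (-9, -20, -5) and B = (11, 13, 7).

M = ((x₁+x₂)/2, (y₁+y₂)/2, (z₁+z₂)/2)
  = ((-9 + 11)/2, (-20 + 13)/2, (-5 + 7)/2)
  = (2/2, -7/2, 2/2)
  = (1, -3.5, 1)

(1, -3.5, 1)


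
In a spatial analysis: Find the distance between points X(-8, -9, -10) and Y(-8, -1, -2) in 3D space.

d = √[(x₂-x₁)² + (y₂-y₁)² + (z₂-z₁)²]
  = √[0² + 8² + 8²]
  = √[0 + 64 + 64]
  = √128
  ≈ 11.31

11.31


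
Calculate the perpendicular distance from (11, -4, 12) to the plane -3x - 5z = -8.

distance = |a·x₀ + b·y₀ + c·z₀ - d| / √(a² + b² + c²)
  = |(-3)·11 + 0·(-4) + (-5)·12 - (-8)| / √((-3)² + 0² + (-5)²)
  = |-33 + 0 - 60 + 8| / √(9 + 0 + 25)
  = |-85| / √34
  = 85 / 5.831
  ≈ 14.58

14.58


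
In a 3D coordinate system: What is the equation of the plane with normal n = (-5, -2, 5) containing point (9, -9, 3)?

The plane through P with normal n = (a, b, c) satisfies n·(r - P) = 0,
i.e. ax + by + cz = a·x₀ + b·y₀ + c·z₀.
d = (-5)·9 + (-2)·(-9) + 5·3
  = -45 + 18 + 15
  = -12
Equation: -5x - 2y + 5z = -12

-5x - 2y + 5z = -12


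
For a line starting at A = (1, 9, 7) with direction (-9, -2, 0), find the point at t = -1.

P(t) = A + t·d
  = (1 + (-9)·(-1), 9 + (-2)·(-1), 7 + 0·(-1))
  = (1 + 9, 9 + 2, 7 + 0)
  = (10, 11, 7)

(10, 11, 7)


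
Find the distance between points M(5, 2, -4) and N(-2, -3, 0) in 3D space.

d = √[(x₂-x₁)² + (y₂-y₁)² + (z₂-z₁)²]
  = √[(-7)² + (-5)² + 4²]
  = √[49 + 25 + 16]
  = √90
  ≈ 9.487

9.487


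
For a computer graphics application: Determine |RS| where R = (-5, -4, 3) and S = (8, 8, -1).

d = √[(x₂-x₁)² + (y₂-y₁)² + (z₂-z₁)²]
  = √[13² + 12² + (-4)²]
  = √[169 + 144 + 16]
  = √329
  ≈ 18.14

18.14


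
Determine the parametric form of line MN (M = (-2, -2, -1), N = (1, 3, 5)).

Direction vector d = N - M = (1 + 2, 3 + 2, 5 + 1) = (3, 5, 6)
Parametric form r = M + t·d:
x = -2 + 3t, y = -2 + 5t, z = -1 + 6t

x = -2 + 3t, y = -2 + 5t, z = -1 + 6t


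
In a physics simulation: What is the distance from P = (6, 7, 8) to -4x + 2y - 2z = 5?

distance = |a·x₀ + b·y₀ + c·z₀ - d| / √(a² + b² + c²)
  = |(-4)·6 + 2·7 + (-2)·8 - 5| / √((-4)² + 2² + (-2)²)
  = |-24 + 14 - 16 - 5| / √(16 + 4 + 4)
  = |-31| / √24
  = 31 / 4.899
  ≈ 6.328

6.328


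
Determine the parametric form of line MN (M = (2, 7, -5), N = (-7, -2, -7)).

Direction vector d = N - M = (-7 - 2, -2 - 7, -7 + 5) = (-9, -9, -2)
Parametric form r = M + t·d:
x = 2 - 9t, y = 7 - 9t, z = -5 - 2t

x = 2 - 9t, y = 7 - 9t, z = -5 - 2t


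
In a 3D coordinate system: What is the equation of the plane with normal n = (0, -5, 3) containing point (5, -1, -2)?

The plane through P with normal n = (a, b, c) satisfies n·(r - P) = 0,
i.e. ax + by + cz = a·x₀ + b·y₀ + c·z₀.
d = 0·5 + (-5)·(-1) + 3·(-2)
  = 0 + 5 - 6
  = -1
Equation: -5y + 3z = -1

-5y + 3z = -1


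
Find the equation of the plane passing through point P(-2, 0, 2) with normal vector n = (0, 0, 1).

The plane through P with normal n = (a, b, c) satisfies n·(r - P) = 0,
i.e. ax + by + cz = a·x₀ + b·y₀ + c·z₀.
d = 0·(-2) + 0·0 + 1·2
  = 0 + 0 + 2
  = 2
Equation: z = 2

z = 2


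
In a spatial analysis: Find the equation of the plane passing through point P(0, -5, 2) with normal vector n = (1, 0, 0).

The plane through P with normal n = (a, b, c) satisfies n·(r - P) = 0,
i.e. ax + by + cz = a·x₀ + b·y₀ + c·z₀.
d = 1·0 + 0·(-5) + 0·2
  = 0 + 0 + 0
  = 0
Equation: x = 0

x = 0


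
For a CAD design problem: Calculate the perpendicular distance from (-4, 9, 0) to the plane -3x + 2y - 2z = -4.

distance = |a·x₀ + b·y₀ + c·z₀ - d| / √(a² + b² + c²)
  = |(-3)·(-4) + 2·9 + (-2)·0 - (-4)| / √((-3)² + 2² + (-2)²)
  = |12 + 18 + 0 + 4| / √(9 + 4 + 4)
  = |34| / √17
  = 34 / 4.123
  ≈ 8.246

8.246


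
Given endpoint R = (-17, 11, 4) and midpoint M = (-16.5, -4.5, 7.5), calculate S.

S = 2M - R
  = (2·(-16.5) - (-17), 2·(-4.5) - 11, 2·7.5 - 4)
  = (-33 + 17, -9 - 11, 15 - 4)
  = (-16, -20, 11)

(-16, -20, 11)


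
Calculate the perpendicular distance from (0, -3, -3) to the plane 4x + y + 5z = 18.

distance = |a·x₀ + b·y₀ + c·z₀ - d| / √(a² + b² + c²)
  = |4·0 + 1·(-3) + 5·(-3) - 18| / √(4² + 1² + 5²)
  = |0 - 3 - 15 - 18| / √(16 + 1 + 25)
  = |-36| / √42
  = 36 / 6.481
  ≈ 5.555

5.555


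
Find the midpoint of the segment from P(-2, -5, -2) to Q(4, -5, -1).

M = ((x₁+x₂)/2, (y₁+y₂)/2, (z₁+z₂)/2)
  = ((-2 + 4)/2, (-5 - 5)/2, (-2 - 1)/2)
  = (2/2, -10/2, -3/2)
  = (1, -5, -1.5)

(1, -5, -1.5)


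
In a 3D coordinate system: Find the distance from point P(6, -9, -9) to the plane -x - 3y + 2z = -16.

distance = |a·x₀ + b·y₀ + c·z₀ - d| / √(a² + b² + c²)
  = |(-1)·6 + (-3)·(-9) + 2·(-9) - (-16)| / √((-1)² + (-3)² + 2²)
  = |-6 + 27 - 18 + 16| / √(1 + 9 + 4)
  = |19| / √14
  = 19 / 3.742
  ≈ 5.078

5.078


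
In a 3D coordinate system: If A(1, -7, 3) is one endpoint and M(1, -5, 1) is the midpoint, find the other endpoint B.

B = 2M - A
  = (2·1 - 1, 2·(-5) - (-7), 2·1 - 3)
  = (2 - 1, -10 + 7, 2 - 3)
  = (1, -3, -1)

(1, -3, -1)


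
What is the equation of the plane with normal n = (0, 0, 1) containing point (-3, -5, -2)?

The plane through P with normal n = (a, b, c) satisfies n·(r - P) = 0,
i.e. ax + by + cz = a·x₀ + b·y₀ + c·z₀.
d = 0·(-3) + 0·(-5) + 1·(-2)
  = 0 + 0 - 2
  = -2
Equation: z = -2

z = -2


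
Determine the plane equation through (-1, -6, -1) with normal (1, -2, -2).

The plane through P with normal n = (a, b, c) satisfies n·(r - P) = 0,
i.e. ax + by + cz = a·x₀ + b·y₀ + c·z₀.
d = 1·(-1) + (-2)·(-6) + (-2)·(-1)
  = -1 + 12 + 2
  = 13
Equation: x - 2y - 2z = 13

x - 2y - 2z = 13


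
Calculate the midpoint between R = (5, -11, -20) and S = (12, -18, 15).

M = ((x₁+x₂)/2, (y₁+y₂)/2, (z₁+z₂)/2)
  = ((5 + 12)/2, (-11 - 18)/2, (-20 + 15)/2)
  = (17/2, -29/2, -5/2)
  = (8.5, -14.5, -2.5)

(8.5, -14.5, -2.5)


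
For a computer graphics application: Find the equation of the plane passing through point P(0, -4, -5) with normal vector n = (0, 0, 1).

The plane through P with normal n = (a, b, c) satisfies n·(r - P) = 0,
i.e. ax + by + cz = a·x₀ + b·y₀ + c·z₀.
d = 0·0 + 0·(-4) + 1·(-5)
  = 0 + 0 - 5
  = -5
Equation: z = -5

z = -5


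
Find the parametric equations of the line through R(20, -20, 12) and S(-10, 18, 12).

Direction vector d = S - R = (-10 - 20, 18 + 20, 12 - 12) = (-30, 38, 0)
Parametric form r = R + t·d:
x = 20 - 30t, y = -20 + 38t, z = 12

x = 20 - 30t, y = -20 + 38t, z = 12


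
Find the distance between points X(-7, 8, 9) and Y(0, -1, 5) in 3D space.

d = √[(x₂-x₁)² + (y₂-y₁)² + (z₂-z₁)²]
  = √[7² + (-9)² + (-4)²]
  = √[49 + 81 + 16]
  = √146
  ≈ 12.08

12.08


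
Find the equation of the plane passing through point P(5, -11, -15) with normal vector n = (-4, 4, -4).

The plane through P with normal n = (a, b, c) satisfies n·(r - P) = 0,
i.e. ax + by + cz = a·x₀ + b·y₀ + c·z₀.
d = (-4)·5 + 4·(-11) + (-4)·(-15)
  = -20 - 44 + 60
  = -4
Equation: -4x + 4y - 4z = -4

-4x + 4y - 4z = -4


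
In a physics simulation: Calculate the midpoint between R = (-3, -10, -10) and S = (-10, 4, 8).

M = ((x₁+x₂)/2, (y₁+y₂)/2, (z₁+z₂)/2)
  = ((-3 - 10)/2, (-10 + 4)/2, (-10 + 8)/2)
  = (-13/2, -6/2, -2/2)
  = (-6.5, -3, -1)

(-6.5, -3, -1)


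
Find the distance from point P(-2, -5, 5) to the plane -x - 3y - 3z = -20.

distance = |a·x₀ + b·y₀ + c·z₀ - d| / √(a² + b² + c²)
  = |(-1)·(-2) + (-3)·(-5) + (-3)·5 - (-20)| / √((-1)² + (-3)² + (-3)²)
  = |2 + 15 - 15 + 20| / √(1 + 9 + 9)
  = |22| / √19
  = 22 / 4.359
  ≈ 5.047

5.047


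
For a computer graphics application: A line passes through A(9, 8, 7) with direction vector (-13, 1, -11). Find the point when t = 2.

P(t) = A + t·d
  = (9 + (-13)·2, 8 + 1·2, 7 + (-11)·2)
  = (9 - 26, 8 + 2, 7 - 22)
  = (-17, 10, -15)

(-17, 10, -15)


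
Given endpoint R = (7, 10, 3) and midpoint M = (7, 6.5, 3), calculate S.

S = 2M - R
  = (2·7 - 7, 2·6.5 - 10, 2·3 - 3)
  = (14 - 7, 13 - 10, 6 - 3)
  = (7, 3, 3)

(7, 3, 3)


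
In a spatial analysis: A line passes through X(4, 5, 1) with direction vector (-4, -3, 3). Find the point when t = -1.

P(t) = X + t·d
  = (4 + (-4)·(-1), 5 + (-3)·(-1), 1 + 3·(-1))
  = (4 + 4, 5 + 3, 1 - 3)
  = (8, 8, -2)

(8, 8, -2)


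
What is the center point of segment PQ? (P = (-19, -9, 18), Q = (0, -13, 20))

M = ((x₁+x₂)/2, (y₁+y₂)/2, (z₁+z₂)/2)
  = ((-19 + 0)/2, (-9 - 13)/2, (18 + 20)/2)
  = (-19/2, -22/2, 38/2)
  = (-9.5, -11, 19)

(-9.5, -11, 19)


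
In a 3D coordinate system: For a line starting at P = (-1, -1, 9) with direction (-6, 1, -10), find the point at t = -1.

P(t) = P + t·d
  = (-1 + (-6)·(-1), -1 + 1·(-1), 9 + (-10)·(-1))
  = (-1 + 6, -1 - 1, 9 + 10)
  = (5, -2, 19)

(5, -2, 19)


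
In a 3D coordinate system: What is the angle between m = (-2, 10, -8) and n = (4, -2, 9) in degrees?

m·n = (-2)·4 + 10·(-2) + (-8)·9 = -8 - 20 - 72 = -100
|m| = √((-2)² + 10² + (-8)²) = √168 ≈ 12.96
|n| = √(4² + (-2)² + 9²) = √101 ≈ 10.05
cos θ = (m·n)/(|m||n|) = -100/(12.96·10.05) ≈ -0.7677
θ = arccos(-0.7677) ≈ 140.1°

140.1°


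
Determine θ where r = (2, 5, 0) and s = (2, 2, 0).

r·s = 2·2 + 5·2 + 0·0 = 4 + 10 + 0 = 14
|r| = √(2² + 5² + 0²) = √29 ≈ 5.385
|s| = √(2² + 2² + 0²) = √8 ≈ 2.828
cos θ = (r·s)/(|r||s|) = 14/(5.385·2.828) ≈ 0.9191
θ = arccos(0.9191) ≈ 23.2°

23.2°


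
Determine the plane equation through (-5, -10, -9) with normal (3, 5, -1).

The plane through P with normal n = (a, b, c) satisfies n·(r - P) = 0,
i.e. ax + by + cz = a·x₀ + b·y₀ + c·z₀.
d = 3·(-5) + 5·(-10) + (-1)·(-9)
  = -15 - 50 + 9
  = -56
Equation: 3x + 5y - z = -56

3x + 5y - z = -56


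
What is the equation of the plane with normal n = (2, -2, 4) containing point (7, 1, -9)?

The plane through P with normal n = (a, b, c) satisfies n·(r - P) = 0,
i.e. ax + by + cz = a·x₀ + b·y₀ + c·z₀.
d = 2·7 + (-2)·1 + 4·(-9)
  = 14 - 2 - 36
  = -24
Equation: 2x - 2y + 4z = -24

2x - 2y + 4z = -24


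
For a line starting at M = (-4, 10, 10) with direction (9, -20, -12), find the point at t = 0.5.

P(t) = M + t·d
  = (-4 + 9·0.5, 10 + (-20)·0.5, 10 + (-12)·0.5)
  = (-4 + 4.5, 10 - 10, 10 - 6)
  = (0.5, 0, 4)

(0.5, 0, 4)


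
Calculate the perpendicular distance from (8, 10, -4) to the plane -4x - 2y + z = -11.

distance = |a·x₀ + b·y₀ + c·z₀ - d| / √(a² + b² + c²)
  = |(-4)·8 + (-2)·10 + 1·(-4) - (-11)| / √((-4)² + (-2)² + 1²)
  = |-32 - 20 - 4 + 11| / √(16 + 4 + 1)
  = |-45| / √21
  = 45 / 4.583
  ≈ 9.82

9.82


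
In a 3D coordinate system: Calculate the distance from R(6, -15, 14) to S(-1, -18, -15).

d = √[(x₂-x₁)² + (y₂-y₁)² + (z₂-z₁)²]
  = √[(-7)² + (-3)² + (-29)²]
  = √[49 + 9 + 841]
  = √899
  ≈ 29.98

29.98


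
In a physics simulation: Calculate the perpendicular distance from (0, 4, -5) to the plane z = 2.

distance = |a·x₀ + b·y₀ + c·z₀ - d| / √(a² + b² + c²)
  = |0·0 + 0·4 + 1·(-5) - 2| / √(0² + 0² + 1²)
  = |0 + 0 - 5 - 2| / √(0 + 0 + 1)
  = |-7| / √1
  = 7 / 1
  ≈ 7

7


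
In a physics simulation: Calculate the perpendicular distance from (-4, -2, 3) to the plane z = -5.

distance = |a·x₀ + b·y₀ + c·z₀ - d| / √(a² + b² + c²)
  = |0·(-4) + 0·(-2) + 1·3 - (-5)| / √(0² + 0² + 1²)
  = |0 + 0 + 3 + 5| / √(0 + 0 + 1)
  = |8| / √1
  = 8 / 1
  ≈ 8

8


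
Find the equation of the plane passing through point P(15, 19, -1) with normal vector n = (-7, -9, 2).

The plane through P with normal n = (a, b, c) satisfies n·(r - P) = 0,
i.e. ax + by + cz = a·x₀ + b·y₀ + c·z₀.
d = (-7)·15 + (-9)·19 + 2·(-1)
  = -105 - 171 - 2
  = -278
Equation: -7x - 9y + 2z = -278

-7x - 9y + 2z = -278


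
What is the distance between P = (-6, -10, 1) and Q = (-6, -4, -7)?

d = √[(x₂-x₁)² + (y₂-y₁)² + (z₂-z₁)²]
  = √[0² + 6² + (-8)²]
  = √[0 + 36 + 64]
  = √100
  ≈ 10

10


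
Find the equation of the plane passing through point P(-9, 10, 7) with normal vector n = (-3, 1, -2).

The plane through P with normal n = (a, b, c) satisfies n·(r - P) = 0,
i.e. ax + by + cz = a·x₀ + b·y₀ + c·z₀.
d = (-3)·(-9) + 1·10 + (-2)·7
  = 27 + 10 - 14
  = 23
Equation: -3x + y - 2z = 23

-3x + y - 2z = 23


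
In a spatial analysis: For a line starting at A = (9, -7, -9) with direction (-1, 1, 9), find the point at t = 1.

P(t) = A + t·d
  = (9 + (-1)·1, -7 + 1·1, -9 + 9·1)
  = (9 - 1, -7 + 1, -9 + 9)
  = (8, -6, 0)

(8, -6, 0)


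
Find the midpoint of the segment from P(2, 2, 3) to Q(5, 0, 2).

M = ((x₁+x₂)/2, (y₁+y₂)/2, (z₁+z₂)/2)
  = ((2 + 5)/2, (2 + 0)/2, (3 + 2)/2)
  = (7/2, 2/2, 5/2)
  = (3.5, 1, 2.5)

(3.5, 1, 2.5)


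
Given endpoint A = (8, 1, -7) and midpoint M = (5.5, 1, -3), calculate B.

B = 2M - A
  = (2·5.5 - 8, 2·1 - 1, 2·(-3) - (-7))
  = (11 - 8, 2 - 1, -6 + 7)
  = (3, 1, 1)

(3, 1, 1)


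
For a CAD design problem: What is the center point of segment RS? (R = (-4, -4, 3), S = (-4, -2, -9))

M = ((x₁+x₂)/2, (y₁+y₂)/2, (z₁+z₂)/2)
  = ((-4 - 4)/2, (-4 - 2)/2, (3 - 9)/2)
  = (-8/2, -6/2, -6/2)
  = (-4, -3, -3)

(-4, -3, -3)
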